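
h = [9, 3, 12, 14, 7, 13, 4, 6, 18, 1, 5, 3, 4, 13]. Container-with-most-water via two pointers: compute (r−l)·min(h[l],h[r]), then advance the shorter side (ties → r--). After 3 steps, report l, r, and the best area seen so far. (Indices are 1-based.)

l=1 r=14: min(9,13)*13=117 best=117 *, l++
l=2 r=14: min(3,13)*12=36 best=117, l++
l=3 r=14: min(12,13)*11=132 best=132 *, l++

l=4, r=14, best area=132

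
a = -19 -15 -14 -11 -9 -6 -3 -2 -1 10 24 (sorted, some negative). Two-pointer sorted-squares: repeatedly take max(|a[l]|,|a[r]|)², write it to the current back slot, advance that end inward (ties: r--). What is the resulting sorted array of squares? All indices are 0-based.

[0,10] |-19|<=|24| out[10]=576 → r--
[0,9] |-19|>|10| out[9]=361 → l++
[1,9] |-15|>|10| out[8]=225 → l++
[2,9] |-14|>|10| out[7]=196 → l++
[3,9] |-11|>|10| out[6]=121 → l++
[4,9] |-9|<=|10| out[5]=100 → r--
[4,8] |-9|>|-1| out[4]=81 → l++
[5,8] |-6|>|-1| out[3]=36 → l++
[6,8] |-3|>|-1| out[2]=9 → l++
[7,8] |-2|>|-1| out[1]=4 → l++
[8,8] |-1|<=|-1| out[0]=1 → r--

[1, 4, 9, 36, 81, 100, 121, 196, 225, 361, 576]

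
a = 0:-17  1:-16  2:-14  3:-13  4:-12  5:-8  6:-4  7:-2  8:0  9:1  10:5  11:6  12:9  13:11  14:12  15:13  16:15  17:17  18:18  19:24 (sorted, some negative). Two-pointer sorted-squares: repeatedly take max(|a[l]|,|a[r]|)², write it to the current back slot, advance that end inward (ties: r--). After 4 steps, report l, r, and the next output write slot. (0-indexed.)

l=0 r=19: |-17|<=|24| out[19]=576, r--
l=0 r=18: |-17|<=|18| out[18]=324, r--
l=0 r=17: |-17|<=|17| out[17]=289, r--
l=0 r=16: |-17|>|15| out[16]=289, l++

l=1, r=16, next write slot=15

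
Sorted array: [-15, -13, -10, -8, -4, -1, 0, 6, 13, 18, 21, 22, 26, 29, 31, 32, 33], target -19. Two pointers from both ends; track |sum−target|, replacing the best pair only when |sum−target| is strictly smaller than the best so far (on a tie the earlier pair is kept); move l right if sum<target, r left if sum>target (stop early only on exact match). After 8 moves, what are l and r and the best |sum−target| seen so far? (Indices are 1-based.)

l=1 r=17: -15+33=18 d=37 *, r--
l=1 r=16: -15+32=17 d=36 *, r--
l=1 r=15: -15+31=16 d=35 *, r--
l=1 r=14: -15+29=14 d=33 *, r--
l=1 r=13: -15+26=11 d=30 *, r--
l=1 r=12: -15+22=7 d=26 *, r--
l=1 r=11: -15+21=6 d=25 *, r--
l=1 r=10: -15+18=3 d=22 *, r--

l=1, r=9, best |Δ|=22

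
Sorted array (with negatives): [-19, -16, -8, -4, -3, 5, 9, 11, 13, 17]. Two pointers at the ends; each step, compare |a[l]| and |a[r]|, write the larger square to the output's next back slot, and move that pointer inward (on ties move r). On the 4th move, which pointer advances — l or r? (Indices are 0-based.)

l=0 r=9: |-19|>|17| out[9]=361, l++
l=1 r=9: |-16|<=|17| out[8]=289, r--
l=1 r=8: |-16|>|13| out[7]=256, l++
l=2 r=8: |-8|<=|13| out[6]=169, r--

r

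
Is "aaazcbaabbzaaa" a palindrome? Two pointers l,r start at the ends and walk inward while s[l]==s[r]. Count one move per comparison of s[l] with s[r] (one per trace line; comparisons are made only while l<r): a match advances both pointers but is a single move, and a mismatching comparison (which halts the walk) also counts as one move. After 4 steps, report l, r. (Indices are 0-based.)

l=4, r=9

l=0 r=13: 'a'=='a', l++,r--
l=1 r=12: 'a'=='a', l++,r--
l=2 r=11: 'a'=='a', l++,r--
l=3 r=10: 'z'=='z', l++,r--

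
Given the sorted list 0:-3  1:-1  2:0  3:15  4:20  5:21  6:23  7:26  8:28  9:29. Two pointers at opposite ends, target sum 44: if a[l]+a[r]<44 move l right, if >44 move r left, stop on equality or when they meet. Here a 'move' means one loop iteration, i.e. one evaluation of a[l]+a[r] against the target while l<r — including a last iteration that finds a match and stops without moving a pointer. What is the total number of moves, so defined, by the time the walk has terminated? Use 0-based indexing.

4 moves

[0,9] -3+29=26 <44 → l++
[1,9] -1+29=28 <44 → l++
[2,9] 0+29=29 <44 → l++
[3,9] 15+29=44 → found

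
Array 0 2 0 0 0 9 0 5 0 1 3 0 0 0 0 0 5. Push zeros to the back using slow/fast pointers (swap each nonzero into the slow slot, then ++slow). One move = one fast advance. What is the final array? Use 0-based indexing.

slow=0 fast=0: a[fast]=0, fast++
slow=0 fast=1: a[fast]=2≠0 swap→a[0]=2, slow++,fast++
slow=1 fast=2: a[fast]=0, fast++
slow=1 fast=3: a[fast]=0, fast++
slow=1 fast=4: a[fast]=0, fast++
slow=1 fast=5: a[fast]=9≠0 swap→a[1]=9, slow++,fast++
slow=2 fast=6: a[fast]=0, fast++
slow=2 fast=7: a[fast]=5≠0 swap→a[2]=5, slow++,fast++
slow=3 fast=8: a[fast]=0, fast++
slow=3 fast=9: a[fast]=1≠0 swap→a[3]=1, slow++,fast++
slow=4 fast=10: a[fast]=3≠0 swap→a[4]=3, slow++,fast++
slow=5 fast=11: a[fast]=0, fast++
slow=5 fast=12: a[fast]=0, fast++
slow=5 fast=13: a[fast]=0, fast++
slow=5 fast=14: a[fast]=0, fast++
slow=5 fast=15: a[fast]=0, fast++
slow=5 fast=16: a[fast]=5≠0 swap→a[5]=5, slow++,fast++

[2, 9, 5, 1, 3, 5, 0, 0, 0, 0, 0, 0, 0, 0, 0, 0, 0]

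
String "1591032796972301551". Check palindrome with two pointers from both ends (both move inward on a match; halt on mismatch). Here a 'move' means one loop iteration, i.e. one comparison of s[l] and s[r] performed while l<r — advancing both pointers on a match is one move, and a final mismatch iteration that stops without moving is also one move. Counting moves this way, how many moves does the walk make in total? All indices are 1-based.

3 moves

[1,19] '1'=='1' → l++,r--
[2,18] '5'=='5' → l++,r--
[3,17] '9'!='5' → stop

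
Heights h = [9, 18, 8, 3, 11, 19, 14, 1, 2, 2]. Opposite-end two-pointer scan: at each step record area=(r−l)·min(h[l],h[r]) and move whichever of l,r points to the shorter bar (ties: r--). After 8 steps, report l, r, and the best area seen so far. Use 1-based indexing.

l=5, r=6, best area=72

[1,10] min(9,2)*9=18 best=18 * → r--
[1,9] min(9,2)*8=16 best=18 → r--
[1,8] min(9,1)*7=7 best=18 → r--
[1,7] min(9,14)*6=54 best=54 * → l++
[2,7] min(18,14)*5=70 best=70 * → r--
[2,6] min(18,19)*4=72 best=72 * → l++
[3,6] min(8,19)*3=24 best=72 → l++
[4,6] min(3,19)*2=6 best=72 → l++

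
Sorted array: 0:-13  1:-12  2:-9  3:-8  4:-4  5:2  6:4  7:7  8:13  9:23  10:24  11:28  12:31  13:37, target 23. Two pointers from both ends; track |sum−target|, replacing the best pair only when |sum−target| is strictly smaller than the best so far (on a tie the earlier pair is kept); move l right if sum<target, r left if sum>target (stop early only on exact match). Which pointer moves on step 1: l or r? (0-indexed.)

r

[0,13] -13+37=24 d=1 * → r--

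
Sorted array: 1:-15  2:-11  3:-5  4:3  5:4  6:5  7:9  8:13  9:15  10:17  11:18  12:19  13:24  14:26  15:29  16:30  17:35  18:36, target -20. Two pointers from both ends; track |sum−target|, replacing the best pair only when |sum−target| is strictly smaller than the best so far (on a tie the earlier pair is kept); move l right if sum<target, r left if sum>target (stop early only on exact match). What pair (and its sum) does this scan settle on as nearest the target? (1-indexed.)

pair (-15, -5) with sum -20 (|Δ|=0)

l=1 r=18: -15+36=21 d=41 *, r--
l=1 r=17: -15+35=20 d=40 *, r--
l=1 r=16: -15+30=15 d=35 *, r--
l=1 r=15: -15+29=14 d=34 *, r--
l=1 r=14: -15+26=11 d=31 *, r--
l=1 r=13: -15+24=9 d=29 *, r--
l=1 r=12: -15+19=4 d=24 *, r--
l=1 r=11: -15+18=3 d=23 *, r--
l=1 r=10: -15+17=2 d=22 *, r--
l=1 r=9: -15+15=0 d=20 *, r--
l=1 r=8: -15+13=-2 d=18 *, r--
l=1 r=7: -15+9=-6 d=14 *, r--
l=1 r=6: -15+5=-10 d=10 *, r--
l=1 r=5: -15+4=-11 d=9 *, r--
l=1 r=4: -15+3=-12 d=8 *, r--
l=1 r=3: -15+-5=-20 d=0 *, stop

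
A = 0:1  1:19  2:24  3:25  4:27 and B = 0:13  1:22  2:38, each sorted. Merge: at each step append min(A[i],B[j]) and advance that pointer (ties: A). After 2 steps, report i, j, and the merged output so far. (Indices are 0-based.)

i=1, j=1, merged so far=[1, 13]

[i=0,j=0] A[i]=1<=B[j]=13 take 1 → i++
[i=1,j=0] A[i]=19>B[j]=13 take 13 → j++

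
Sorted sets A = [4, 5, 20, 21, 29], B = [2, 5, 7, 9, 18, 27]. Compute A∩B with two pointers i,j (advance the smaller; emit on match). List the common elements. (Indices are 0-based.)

i=0 j=0: 4>2, j++
i=0 j=1: 4<5, i++
i=1 j=1: 5==5 emit, i++,j++
i=2 j=2: 20>7, j++
i=2 j=3: 20>9, j++
i=2 j=4: 20>18, j++
i=2 j=5: 20<27, i++
i=3 j=5: 21<27, i++
i=4 j=5: 29>27, j++

intersection = [5]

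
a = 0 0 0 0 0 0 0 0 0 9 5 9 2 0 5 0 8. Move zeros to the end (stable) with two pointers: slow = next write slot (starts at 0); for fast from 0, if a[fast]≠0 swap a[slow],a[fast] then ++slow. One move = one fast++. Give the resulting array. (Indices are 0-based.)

[9, 5, 9, 2, 5, 8, 0, 0, 0, 0, 0, 0, 0, 0, 0, 0, 0]

slow=0 fast=0: a[fast]=0, fast++
slow=0 fast=1: a[fast]=0, fast++
slow=0 fast=2: a[fast]=0, fast++
slow=0 fast=3: a[fast]=0, fast++
slow=0 fast=4: a[fast]=0, fast++
slow=0 fast=5: a[fast]=0, fast++
slow=0 fast=6: a[fast]=0, fast++
slow=0 fast=7: a[fast]=0, fast++
slow=0 fast=8: a[fast]=0, fast++
slow=0 fast=9: a[fast]=9≠0 swap→a[0]=9, slow++,fast++
slow=1 fast=10: a[fast]=5≠0 swap→a[1]=5, slow++,fast++
slow=2 fast=11: a[fast]=9≠0 swap→a[2]=9, slow++,fast++
slow=3 fast=12: a[fast]=2≠0 swap→a[3]=2, slow++,fast++
slow=4 fast=13: a[fast]=0, fast++
slow=4 fast=14: a[fast]=5≠0 swap→a[4]=5, slow++,fast++
slow=5 fast=15: a[fast]=0, fast++
slow=5 fast=16: a[fast]=8≠0 swap→a[5]=8, slow++,fast++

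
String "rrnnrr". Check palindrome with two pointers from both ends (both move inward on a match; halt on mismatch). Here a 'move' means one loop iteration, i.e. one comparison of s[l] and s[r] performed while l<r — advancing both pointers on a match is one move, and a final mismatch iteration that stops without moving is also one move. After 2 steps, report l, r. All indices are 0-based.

l=2, r=3

l=0 r=5: 'r'=='r', l++,r--
l=1 r=4: 'r'=='r', l++,r--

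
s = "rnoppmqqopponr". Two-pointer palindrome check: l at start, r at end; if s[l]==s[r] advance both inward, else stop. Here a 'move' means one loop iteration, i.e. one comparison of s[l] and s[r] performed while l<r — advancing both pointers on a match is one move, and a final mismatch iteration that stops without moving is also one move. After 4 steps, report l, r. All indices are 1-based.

[1,14] 'r'=='r' → l++,r--
[2,13] 'n'=='n' → l++,r--
[3,12] 'o'=='o' → l++,r--
[4,11] 'p'=='p' → l++,r--

l=5, r=10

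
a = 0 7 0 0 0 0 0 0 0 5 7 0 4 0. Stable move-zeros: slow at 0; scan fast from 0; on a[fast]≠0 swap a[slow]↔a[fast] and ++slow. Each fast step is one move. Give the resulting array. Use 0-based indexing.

slow=0 fast=0: a[fast]=0, fast++
slow=0 fast=1: a[fast]=7≠0 swap→a[0]=7, slow++,fast++
slow=1 fast=2: a[fast]=0, fast++
slow=1 fast=3: a[fast]=0, fast++
slow=1 fast=4: a[fast]=0, fast++
slow=1 fast=5: a[fast]=0, fast++
slow=1 fast=6: a[fast]=0, fast++
slow=1 fast=7: a[fast]=0, fast++
slow=1 fast=8: a[fast]=0, fast++
slow=1 fast=9: a[fast]=5≠0 swap→a[1]=5, slow++,fast++
slow=2 fast=10: a[fast]=7≠0 swap→a[2]=7, slow++,fast++
slow=3 fast=11: a[fast]=0, fast++
slow=3 fast=12: a[fast]=4≠0 swap→a[3]=4, slow++,fast++
slow=4 fast=13: a[fast]=0, fast++

[7, 5, 7, 4, 0, 0, 0, 0, 0, 0, 0, 0, 0, 0]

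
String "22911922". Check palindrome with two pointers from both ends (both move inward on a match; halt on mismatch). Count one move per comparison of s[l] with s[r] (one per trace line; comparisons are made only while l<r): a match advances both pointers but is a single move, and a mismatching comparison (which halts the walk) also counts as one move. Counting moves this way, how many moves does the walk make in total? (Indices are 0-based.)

[0,7] '2'=='2' → l++,r--
[1,6] '2'=='2' → l++,r--
[2,5] '9'=='9' → l++,r--
[3,4] '1'=='1' → l++,r--

4 moves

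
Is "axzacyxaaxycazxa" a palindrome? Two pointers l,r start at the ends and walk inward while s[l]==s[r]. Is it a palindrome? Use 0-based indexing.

[0,15] 'a'=='a' → l++,r--
[1,14] 'x'=='x' → l++,r--
[2,13] 'z'=='z' → l++,r--
[3,12] 'a'=='a' → l++,r--
[4,11] 'c'=='c' → l++,r--
[5,10] 'y'=='y' → l++,r--
[6,9] 'x'=='x' → l++,r--
[7,8] 'a'=='a' → l++,r--

palindrome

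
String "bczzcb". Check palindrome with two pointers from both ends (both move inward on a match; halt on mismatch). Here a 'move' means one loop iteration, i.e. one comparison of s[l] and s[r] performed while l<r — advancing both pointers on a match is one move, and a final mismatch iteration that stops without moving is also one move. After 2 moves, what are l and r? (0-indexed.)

l=2, r=3

[0,5] 'b'=='b' → l++,r--
[1,4] 'c'=='c' → l++,r--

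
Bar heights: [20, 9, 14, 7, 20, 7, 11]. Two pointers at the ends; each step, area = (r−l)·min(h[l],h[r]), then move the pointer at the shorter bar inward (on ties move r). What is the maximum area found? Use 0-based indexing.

max area = 80

[0,6] min(20,11)*6=66 best=66 * → r--
[0,5] min(20,7)*5=35 best=66 → r--
[0,4] min(20,20)*4=80 best=80 * → r--
[0,3] min(20,7)*3=21 best=80 → r--
[0,2] min(20,14)*2=28 best=80 → r--
[0,1] min(20,9)*1=9 best=80 → r--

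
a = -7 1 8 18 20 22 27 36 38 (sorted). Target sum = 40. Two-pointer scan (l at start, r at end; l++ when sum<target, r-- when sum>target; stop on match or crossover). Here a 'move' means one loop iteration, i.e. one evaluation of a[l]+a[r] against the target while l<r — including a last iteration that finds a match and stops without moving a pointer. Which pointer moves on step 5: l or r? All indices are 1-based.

[1,9] -7+38=31 <40 → l++
[2,9] 1+38=39 <40 → l++
[3,9] 8+38=46 >40 → r--
[3,8] 8+36=44 >40 → r--
[3,7] 8+27=35 <40 → l++

l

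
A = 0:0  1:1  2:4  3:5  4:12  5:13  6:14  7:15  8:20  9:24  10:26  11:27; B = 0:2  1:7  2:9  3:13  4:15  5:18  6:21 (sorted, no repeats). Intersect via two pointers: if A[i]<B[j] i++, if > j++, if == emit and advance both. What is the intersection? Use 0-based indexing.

intersection = [13, 15]

i=0 j=0: 0<2, i++
i=1 j=0: 1<2, i++
i=2 j=0: 4>2, j++
i=2 j=1: 4<7, i++
i=3 j=1: 5<7, i++
i=4 j=1: 12>7, j++
i=4 j=2: 12>9, j++
i=4 j=3: 12<13, i++
i=5 j=3: 13==13 emit, i++,j++
i=6 j=4: 14<15, i++
i=7 j=4: 15==15 emit, i++,j++
i=8 j=5: 20>18, j++
i=8 j=6: 20<21, i++
i=9 j=6: 24>21, j++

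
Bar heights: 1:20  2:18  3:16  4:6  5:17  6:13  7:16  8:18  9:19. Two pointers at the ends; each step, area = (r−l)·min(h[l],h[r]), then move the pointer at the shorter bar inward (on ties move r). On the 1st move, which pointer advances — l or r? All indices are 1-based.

r

l=1 r=9: min(20,19)*8=152 best=152 *, r--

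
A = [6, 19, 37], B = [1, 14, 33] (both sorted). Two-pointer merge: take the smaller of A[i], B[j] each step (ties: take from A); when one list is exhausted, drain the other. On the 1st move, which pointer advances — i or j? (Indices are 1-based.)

i=1 j=1: A[i]=6>B[j]=1 take 1, j++

j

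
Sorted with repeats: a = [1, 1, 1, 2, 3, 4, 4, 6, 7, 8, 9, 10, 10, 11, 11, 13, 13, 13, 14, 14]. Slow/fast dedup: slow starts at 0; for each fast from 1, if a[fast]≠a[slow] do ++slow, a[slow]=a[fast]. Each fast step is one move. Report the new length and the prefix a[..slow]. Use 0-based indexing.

length 12; prefix = [1, 2, 3, 4, 6, 7, 8, 9, 10, 11, 13, 14]

slow=0 fast=1: a[fast]=1=a[slow] dup, fast++
slow=0 fast=2: a[fast]=1=a[slow] dup, fast++
slow=0 fast=3: a[fast]=2≠a[slow]=1 write a[1]=2, slow++,fast++
slow=1 fast=4: a[fast]=3≠a[slow]=2 write a[2]=3, slow++,fast++
slow=2 fast=5: a[fast]=4≠a[slow]=3 write a[3]=4, slow++,fast++
slow=3 fast=6: a[fast]=4=a[slow] dup, fast++
slow=3 fast=7: a[fast]=6≠a[slow]=4 write a[4]=6, slow++,fast++
slow=4 fast=8: a[fast]=7≠a[slow]=6 write a[5]=7, slow++,fast++
slow=5 fast=9: a[fast]=8≠a[slow]=7 write a[6]=8, slow++,fast++
slow=6 fast=10: a[fast]=9≠a[slow]=8 write a[7]=9, slow++,fast++
slow=7 fast=11: a[fast]=10≠a[slow]=9 write a[8]=10, slow++,fast++
slow=8 fast=12: a[fast]=10=a[slow] dup, fast++
slow=8 fast=13: a[fast]=11≠a[slow]=10 write a[9]=11, slow++,fast++
slow=9 fast=14: a[fast]=11=a[slow] dup, fast++
slow=9 fast=15: a[fast]=13≠a[slow]=11 write a[10]=13, slow++,fast++
slow=10 fast=16: a[fast]=13=a[slow] dup, fast++
slow=10 fast=17: a[fast]=13=a[slow] dup, fast++
slow=10 fast=18: a[fast]=14≠a[slow]=13 write a[11]=14, slow++,fast++
slow=11 fast=19: a[fast]=14=a[slow] dup, fast++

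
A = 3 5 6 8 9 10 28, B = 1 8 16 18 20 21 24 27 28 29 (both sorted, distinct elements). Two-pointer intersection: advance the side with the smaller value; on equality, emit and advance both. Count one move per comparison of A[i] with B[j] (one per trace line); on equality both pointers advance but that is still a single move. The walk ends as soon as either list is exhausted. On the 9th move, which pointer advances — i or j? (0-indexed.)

j

i=0 j=0: 3>1, j++
i=0 j=1: 3<8, i++
i=1 j=1: 5<8, i++
i=2 j=1: 6<8, i++
i=3 j=1: 8==8 emit, i++,j++
i=4 j=2: 9<16, i++
i=5 j=2: 10<16, i++
i=6 j=2: 28>16, j++
i=6 j=3: 28>18, j++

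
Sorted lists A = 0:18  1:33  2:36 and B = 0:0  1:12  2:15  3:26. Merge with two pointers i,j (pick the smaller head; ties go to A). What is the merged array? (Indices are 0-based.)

[i=0,j=0] A[i]=18>B[j]=0 take 0 → j++
[i=0,j=1] A[i]=18>B[j]=12 take 12 → j++
[i=0,j=2] A[i]=18>B[j]=15 take 15 → j++
[i=0,j=3] A[i]=18<=B[j]=26 take 18 → i++
[i=1,j=3] A[i]=33>B[j]=26 take 26 → j++
[i=1,j=4] B done, take A[i]=33 → i++
[i=2,j=4] B done, take A[i]=36 → i++

[0, 12, 15, 18, 26, 33, 36]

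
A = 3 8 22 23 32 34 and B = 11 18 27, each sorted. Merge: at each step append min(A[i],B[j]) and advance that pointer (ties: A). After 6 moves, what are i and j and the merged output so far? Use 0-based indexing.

i=4, j=2, merged so far=[3, 8, 11, 18, 22, 23]

[i=0,j=0] A[i]=3<=B[j]=11 take 3 → i++
[i=1,j=0] A[i]=8<=B[j]=11 take 8 → i++
[i=2,j=0] A[i]=22>B[j]=11 take 11 → j++
[i=2,j=1] A[i]=22>B[j]=18 take 18 → j++
[i=2,j=2] A[i]=22<=B[j]=27 take 22 → i++
[i=3,j=2] A[i]=23<=B[j]=27 take 23 → i++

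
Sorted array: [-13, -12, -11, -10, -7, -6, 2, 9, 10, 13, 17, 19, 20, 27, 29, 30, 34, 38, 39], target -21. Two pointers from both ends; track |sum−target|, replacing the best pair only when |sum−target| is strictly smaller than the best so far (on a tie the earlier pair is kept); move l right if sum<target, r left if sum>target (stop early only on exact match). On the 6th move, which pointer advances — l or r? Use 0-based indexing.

r

[0,18] -13+39=26 d=47 * → r--
[0,17] -13+38=25 d=46 * → r--
[0,16] -13+34=21 d=42 * → r--
[0,15] -13+30=17 d=38 * → r--
[0,14] -13+29=16 d=37 * → r--
[0,13] -13+27=14 d=35 * → r--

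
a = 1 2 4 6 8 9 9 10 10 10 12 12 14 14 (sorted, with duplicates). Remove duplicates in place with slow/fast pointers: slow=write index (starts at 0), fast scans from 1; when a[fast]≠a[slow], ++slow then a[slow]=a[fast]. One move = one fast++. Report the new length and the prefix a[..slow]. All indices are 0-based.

length 9; prefix = [1, 2, 4, 6, 8, 9, 10, 12, 14]

slow=0 fast=1: a[fast]=2≠a[slow]=1 write a[1]=2, slow++,fast++
slow=1 fast=2: a[fast]=4≠a[slow]=2 write a[2]=4, slow++,fast++
slow=2 fast=3: a[fast]=6≠a[slow]=4 write a[3]=6, slow++,fast++
slow=3 fast=4: a[fast]=8≠a[slow]=6 write a[4]=8, slow++,fast++
slow=4 fast=5: a[fast]=9≠a[slow]=8 write a[5]=9, slow++,fast++
slow=5 fast=6: a[fast]=9=a[slow] dup, fast++
slow=5 fast=7: a[fast]=10≠a[slow]=9 write a[6]=10, slow++,fast++
slow=6 fast=8: a[fast]=10=a[slow] dup, fast++
slow=6 fast=9: a[fast]=10=a[slow] dup, fast++
slow=6 fast=10: a[fast]=12≠a[slow]=10 write a[7]=12, slow++,fast++
slow=7 fast=11: a[fast]=12=a[slow] dup, fast++
slow=7 fast=12: a[fast]=14≠a[slow]=12 write a[8]=14, slow++,fast++
slow=8 fast=13: a[fast]=14=a[slow] dup, fast++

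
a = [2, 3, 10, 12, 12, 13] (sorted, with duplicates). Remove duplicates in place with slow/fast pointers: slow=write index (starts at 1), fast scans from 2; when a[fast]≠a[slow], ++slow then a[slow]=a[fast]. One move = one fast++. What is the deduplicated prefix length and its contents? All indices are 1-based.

slow=1 fast=2: a[fast]=3≠a[slow]=2 write a[2]=3, slow++,fast++
slow=2 fast=3: a[fast]=10≠a[slow]=3 write a[3]=10, slow++,fast++
slow=3 fast=4: a[fast]=12≠a[slow]=10 write a[4]=12, slow++,fast++
slow=4 fast=5: a[fast]=12=a[slow] dup, fast++
slow=4 fast=6: a[fast]=13≠a[slow]=12 write a[5]=13, slow++,fast++

length 5; prefix = [2, 3, 10, 12, 13]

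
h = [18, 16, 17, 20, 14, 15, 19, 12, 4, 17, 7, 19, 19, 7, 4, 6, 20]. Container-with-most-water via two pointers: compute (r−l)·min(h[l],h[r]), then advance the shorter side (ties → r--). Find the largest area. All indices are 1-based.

[1,17] min(18,20)*16=288 best=288 * → l++
[2,17] min(16,20)*15=240 best=288 → l++
[3,17] min(17,20)*14=238 best=288 → l++
[4,17] min(20,20)*13=260 best=288 → r--
[4,16] min(20,6)*12=72 best=288 → r--
[4,15] min(20,4)*11=44 best=288 → r--
[4,14] min(20,7)*10=70 best=288 → r--
[4,13] min(20,19)*9=171 best=288 → r--
[4,12] min(20,19)*8=152 best=288 → r--
[4,11] min(20,7)*7=49 best=288 → r--
[4,10] min(20,17)*6=102 best=288 → r--
[4,9] min(20,4)*5=20 best=288 → r--
[4,8] min(20,12)*4=48 best=288 → r--
[4,7] min(20,19)*3=57 best=288 → r--
[4,6] min(20,15)*2=30 best=288 → r--
[4,5] min(20,14)*1=14 best=288 → r--

max area = 288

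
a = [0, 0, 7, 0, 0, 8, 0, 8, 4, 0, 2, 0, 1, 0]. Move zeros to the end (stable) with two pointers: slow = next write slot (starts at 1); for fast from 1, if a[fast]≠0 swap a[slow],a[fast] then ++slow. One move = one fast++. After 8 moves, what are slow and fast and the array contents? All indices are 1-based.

slow=1 fast=1: a[fast]=0, fast++
slow=1 fast=2: a[fast]=0, fast++
slow=1 fast=3: a[fast]=7≠0 swap→a[1]=7, slow++,fast++
slow=2 fast=4: a[fast]=0, fast++
slow=2 fast=5: a[fast]=0, fast++
slow=2 fast=6: a[fast]=8≠0 swap→a[2]=8, slow++,fast++
slow=3 fast=7: a[fast]=0, fast++
slow=3 fast=8: a[fast]=8≠0 swap→a[3]=8, slow++,fast++

slow=4, fast=9, a=[7, 8, 8, 0, 0, 0, 0, 0, 4, 0, 2, 0, 1, 0]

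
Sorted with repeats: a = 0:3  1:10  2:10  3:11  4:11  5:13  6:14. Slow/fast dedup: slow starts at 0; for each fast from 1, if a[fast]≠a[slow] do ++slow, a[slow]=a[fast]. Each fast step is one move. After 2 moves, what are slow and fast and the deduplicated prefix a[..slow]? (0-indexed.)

slow=1, fast=3, prefix=[3, 10]

slow=0 fast=1: a[fast]=10≠a[slow]=3 write a[1]=10, slow++,fast++
slow=1 fast=2: a[fast]=10=a[slow] dup, fast++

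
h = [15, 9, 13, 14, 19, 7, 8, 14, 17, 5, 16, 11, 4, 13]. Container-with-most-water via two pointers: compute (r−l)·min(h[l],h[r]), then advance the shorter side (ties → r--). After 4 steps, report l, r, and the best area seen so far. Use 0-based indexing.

l=1, r=10, best area=169

l=0 r=13: min(15,13)*13=169 best=169 *, r--
l=0 r=12: min(15,4)*12=48 best=169, r--
l=0 r=11: min(15,11)*11=121 best=169, r--
l=0 r=10: min(15,16)*10=150 best=169, l++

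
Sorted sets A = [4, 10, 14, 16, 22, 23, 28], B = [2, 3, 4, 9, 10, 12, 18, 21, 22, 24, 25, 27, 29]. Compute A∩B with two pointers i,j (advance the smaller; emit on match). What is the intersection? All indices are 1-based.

[i=1,j=1] 4>2 → j++
[i=1,j=2] 4>3 → j++
[i=1,j=3] 4==4 emit → i++,j++
[i=2,j=4] 10>9 → j++
[i=2,j=5] 10==10 emit → i++,j++
[i=3,j=6] 14>12 → j++
[i=3,j=7] 14<18 → i++
[i=4,j=7] 16<18 → i++
[i=5,j=7] 22>18 → j++
[i=5,j=8] 22>21 → j++
[i=5,j=9] 22==22 emit → i++,j++
[i=6,j=10] 23<24 → i++
[i=7,j=10] 28>24 → j++
[i=7,j=11] 28>25 → j++
[i=7,j=12] 28>27 → j++
[i=7,j=13] 28<29 → i++

intersection = [4, 10, 22]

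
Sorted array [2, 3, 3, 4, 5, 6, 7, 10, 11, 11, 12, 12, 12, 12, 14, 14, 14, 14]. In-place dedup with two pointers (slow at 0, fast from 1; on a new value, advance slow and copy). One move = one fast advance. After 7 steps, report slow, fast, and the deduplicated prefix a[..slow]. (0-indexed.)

slow=0 fast=1: a[fast]=3≠a[slow]=2 write a[1]=3, slow++,fast++
slow=1 fast=2: a[fast]=3=a[slow] dup, fast++
slow=1 fast=3: a[fast]=4≠a[slow]=3 write a[2]=4, slow++,fast++
slow=2 fast=4: a[fast]=5≠a[slow]=4 write a[3]=5, slow++,fast++
slow=3 fast=5: a[fast]=6≠a[slow]=5 write a[4]=6, slow++,fast++
slow=4 fast=6: a[fast]=7≠a[slow]=6 write a[5]=7, slow++,fast++
slow=5 fast=7: a[fast]=10≠a[slow]=7 write a[6]=10, slow++,fast++

slow=6, fast=8, prefix=[2, 3, 4, 5, 6, 7, 10]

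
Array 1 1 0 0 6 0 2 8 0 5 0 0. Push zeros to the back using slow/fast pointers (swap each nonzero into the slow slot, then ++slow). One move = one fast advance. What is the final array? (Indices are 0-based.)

[1, 1, 6, 2, 8, 5, 0, 0, 0, 0, 0, 0]

slow=0 fast=0: a[fast]=1≠0 swap→a[0]=1, slow++,fast++
slow=1 fast=1: a[fast]=1≠0 swap→a[1]=1, slow++,fast++
slow=2 fast=2: a[fast]=0, fast++
slow=2 fast=3: a[fast]=0, fast++
slow=2 fast=4: a[fast]=6≠0 swap→a[2]=6, slow++,fast++
slow=3 fast=5: a[fast]=0, fast++
slow=3 fast=6: a[fast]=2≠0 swap→a[3]=2, slow++,fast++
slow=4 fast=7: a[fast]=8≠0 swap→a[4]=8, slow++,fast++
slow=5 fast=8: a[fast]=0, fast++
slow=5 fast=9: a[fast]=5≠0 swap→a[5]=5, slow++,fast++
slow=6 fast=10: a[fast]=0, fast++
slow=6 fast=11: a[fast]=0, fast++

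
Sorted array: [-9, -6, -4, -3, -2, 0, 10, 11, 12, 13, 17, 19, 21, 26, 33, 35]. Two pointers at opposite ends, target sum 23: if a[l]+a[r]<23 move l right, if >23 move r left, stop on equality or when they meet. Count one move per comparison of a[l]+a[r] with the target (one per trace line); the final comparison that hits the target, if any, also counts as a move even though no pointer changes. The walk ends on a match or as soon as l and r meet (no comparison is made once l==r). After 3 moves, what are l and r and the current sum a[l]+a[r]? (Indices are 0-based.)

l=1, r=13, sum=20

[0,15] -9+35=26 >23 → r--
[0,14] -9+33=24 >23 → r--
[0,13] -9+26=17 <23 → l++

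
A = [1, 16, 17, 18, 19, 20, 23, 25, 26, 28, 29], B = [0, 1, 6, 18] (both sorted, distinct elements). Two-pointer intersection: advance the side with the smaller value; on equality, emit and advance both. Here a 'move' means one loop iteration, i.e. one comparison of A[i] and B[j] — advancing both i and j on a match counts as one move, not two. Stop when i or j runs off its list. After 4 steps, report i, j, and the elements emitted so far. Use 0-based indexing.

i=2, j=3, emitted=[1]

[i=0,j=0] 1>0 → j++
[i=0,j=1] 1==1 emit → i++,j++
[i=1,j=2] 16>6 → j++
[i=1,j=3] 16<18 → i++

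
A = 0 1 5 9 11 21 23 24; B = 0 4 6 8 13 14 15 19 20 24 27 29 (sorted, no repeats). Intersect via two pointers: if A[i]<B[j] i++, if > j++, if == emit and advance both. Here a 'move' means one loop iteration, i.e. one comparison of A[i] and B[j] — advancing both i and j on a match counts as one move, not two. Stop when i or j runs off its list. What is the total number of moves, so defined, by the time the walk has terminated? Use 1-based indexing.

i=1 j=1: 0==0 emit, i++,j++
i=2 j=2: 1<4, i++
i=3 j=2: 5>4, j++
i=3 j=3: 5<6, i++
i=4 j=3: 9>6, j++
i=4 j=4: 9>8, j++
i=4 j=5: 9<13, i++
i=5 j=5: 11<13, i++
i=6 j=5: 21>13, j++
i=6 j=6: 21>14, j++
i=6 j=7: 21>15, j++
i=6 j=8: 21>19, j++
i=6 j=9: 21>20, j++
i=6 j=10: 21<24, i++
i=7 j=10: 23<24, i++
i=8 j=10: 24==24 emit, i++,j++

16 moves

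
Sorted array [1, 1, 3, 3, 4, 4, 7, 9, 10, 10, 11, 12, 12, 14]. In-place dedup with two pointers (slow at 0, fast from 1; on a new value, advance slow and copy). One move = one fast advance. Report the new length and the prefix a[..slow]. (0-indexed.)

(s=0,f=1) a[fast]=1=a[slow] dup → fast++
(s=0,f=2) a[fast]=3≠a[slow]=1 write a[1]=3 → slow++,fast++
(s=1,f=3) a[fast]=3=a[slow] dup → fast++
(s=1,f=4) a[fast]=4≠a[slow]=3 write a[2]=4 → slow++,fast++
(s=2,f=5) a[fast]=4=a[slow] dup → fast++
(s=2,f=6) a[fast]=7≠a[slow]=4 write a[3]=7 → slow++,fast++
(s=3,f=7) a[fast]=9≠a[slow]=7 write a[4]=9 → slow++,fast++
(s=4,f=8) a[fast]=10≠a[slow]=9 write a[5]=10 → slow++,fast++
(s=5,f=9) a[fast]=10=a[slow] dup → fast++
(s=5,f=10) a[fast]=11≠a[slow]=10 write a[6]=11 → slow++,fast++
(s=6,f=11) a[fast]=12≠a[slow]=11 write a[7]=12 → slow++,fast++
(s=7,f=12) a[fast]=12=a[slow] dup → fast++
(s=7,f=13) a[fast]=14≠a[slow]=12 write a[8]=14 → slow++,fast++

length 9; prefix = [1, 3, 4, 7, 9, 10, 11, 12, 14]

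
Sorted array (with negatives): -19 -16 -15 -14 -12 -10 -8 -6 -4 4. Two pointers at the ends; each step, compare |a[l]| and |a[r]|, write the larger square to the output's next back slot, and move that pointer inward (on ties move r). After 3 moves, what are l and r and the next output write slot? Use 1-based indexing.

[1,10] |-19|>|4| out[10]=361 → l++
[2,10] |-16|>|4| out[9]=256 → l++
[3,10] |-15|>|4| out[8]=225 → l++

l=4, r=10, next write slot=7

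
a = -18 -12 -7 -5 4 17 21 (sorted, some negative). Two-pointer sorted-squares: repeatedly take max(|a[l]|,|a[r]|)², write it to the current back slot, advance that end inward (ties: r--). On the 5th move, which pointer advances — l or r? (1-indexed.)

l=1 r=7: |-18|<=|21| out[7]=441, r--
l=1 r=6: |-18|>|17| out[6]=324, l++
l=2 r=6: |-12|<=|17| out[5]=289, r--
l=2 r=5: |-12|>|4| out[4]=144, l++
l=3 r=5: |-7|>|4| out[3]=49, l++

l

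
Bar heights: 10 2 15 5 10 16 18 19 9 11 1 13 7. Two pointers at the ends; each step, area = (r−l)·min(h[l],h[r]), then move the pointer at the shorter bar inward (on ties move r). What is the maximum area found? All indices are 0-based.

max area = 117

l=0 r=12: min(10,7)*12=84 best=84 *, r--
l=0 r=11: min(10,13)*11=110 best=110 *, l++
l=1 r=11: min(2,13)*10=20 best=110, l++
l=2 r=11: min(15,13)*9=117 best=117 *, r--
l=2 r=10: min(15,1)*8=8 best=117, r--
l=2 r=9: min(15,11)*7=77 best=117, r--
l=2 r=8: min(15,9)*6=54 best=117, r--
l=2 r=7: min(15,19)*5=75 best=117, l++
l=3 r=7: min(5,19)*4=20 best=117, l++
l=4 r=7: min(10,19)*3=30 best=117, l++
l=5 r=7: min(16,19)*2=32 best=117, l++
l=6 r=7: min(18,19)*1=18 best=117, l++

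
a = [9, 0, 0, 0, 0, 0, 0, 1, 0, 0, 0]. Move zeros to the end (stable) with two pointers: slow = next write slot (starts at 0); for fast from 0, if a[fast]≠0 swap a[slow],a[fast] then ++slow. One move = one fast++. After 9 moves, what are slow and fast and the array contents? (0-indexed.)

slow=2, fast=9, a=[9, 1, 0, 0, 0, 0, 0, 0, 0, 0, 0]

(s=0,f=0) a[fast]=9≠0 swap→a[0]=9 → slow++,fast++
(s=1,f=1) a[fast]=0 → fast++
(s=1,f=2) a[fast]=0 → fast++
(s=1,f=3) a[fast]=0 → fast++
(s=1,f=4) a[fast]=0 → fast++
(s=1,f=5) a[fast]=0 → fast++
(s=1,f=6) a[fast]=0 → fast++
(s=1,f=7) a[fast]=1≠0 swap→a[1]=1 → slow++,fast++
(s=2,f=8) a[fast]=0 → fast++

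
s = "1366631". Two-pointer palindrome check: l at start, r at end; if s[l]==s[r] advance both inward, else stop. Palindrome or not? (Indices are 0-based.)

l=0 r=6: '1'=='1', l++,r--
l=1 r=5: '3'=='3', l++,r--
l=2 r=4: '6'=='6', l++,r--

palindrome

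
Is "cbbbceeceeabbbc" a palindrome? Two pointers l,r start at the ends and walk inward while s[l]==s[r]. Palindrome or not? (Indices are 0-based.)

[0,14] 'c'=='c' → l++,r--
[1,13] 'b'=='b' → l++,r--
[2,12] 'b'=='b' → l++,r--
[3,11] 'b'=='b' → l++,r--
[4,10] 'c'!='a' → stop

not a palindrome (mismatch at 4,10)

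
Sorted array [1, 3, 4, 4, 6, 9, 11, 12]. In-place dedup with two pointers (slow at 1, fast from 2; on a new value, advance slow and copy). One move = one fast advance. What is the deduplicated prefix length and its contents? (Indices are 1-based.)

slow=1 fast=2: a[fast]=3≠a[slow]=1 write a[2]=3, slow++,fast++
slow=2 fast=3: a[fast]=4≠a[slow]=3 write a[3]=4, slow++,fast++
slow=3 fast=4: a[fast]=4=a[slow] dup, fast++
slow=3 fast=5: a[fast]=6≠a[slow]=4 write a[4]=6, slow++,fast++
slow=4 fast=6: a[fast]=9≠a[slow]=6 write a[5]=9, slow++,fast++
slow=5 fast=7: a[fast]=11≠a[slow]=9 write a[6]=11, slow++,fast++
slow=6 fast=8: a[fast]=12≠a[slow]=11 write a[7]=12, slow++,fast++

length 7; prefix = [1, 3, 4, 6, 9, 11, 12]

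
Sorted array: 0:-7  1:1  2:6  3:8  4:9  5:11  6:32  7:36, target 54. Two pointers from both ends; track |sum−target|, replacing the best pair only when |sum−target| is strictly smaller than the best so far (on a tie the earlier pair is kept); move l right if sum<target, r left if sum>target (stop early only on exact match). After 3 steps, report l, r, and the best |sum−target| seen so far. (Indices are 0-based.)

l=3, r=7, best |Δ|=12

[0,7] -7+36=29 d=25 * → l++
[1,7] 1+36=37 d=17 * → l++
[2,7] 6+36=42 d=12 * → l++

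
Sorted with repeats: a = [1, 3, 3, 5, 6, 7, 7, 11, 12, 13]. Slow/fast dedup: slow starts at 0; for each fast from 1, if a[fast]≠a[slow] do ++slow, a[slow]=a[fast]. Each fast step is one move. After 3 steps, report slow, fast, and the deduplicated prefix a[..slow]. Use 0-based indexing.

slow=0 fast=1: a[fast]=3≠a[slow]=1 write a[1]=3, slow++,fast++
slow=1 fast=2: a[fast]=3=a[slow] dup, fast++
slow=1 fast=3: a[fast]=5≠a[slow]=3 write a[2]=5, slow++,fast++

slow=2, fast=4, prefix=[1, 3, 5]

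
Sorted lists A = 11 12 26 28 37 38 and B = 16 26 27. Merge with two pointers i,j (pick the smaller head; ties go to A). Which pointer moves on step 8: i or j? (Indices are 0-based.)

i

[i=0,j=0] A[i]=11<=B[j]=16 take 11 → i++
[i=1,j=0] A[i]=12<=B[j]=16 take 12 → i++
[i=2,j=0] A[i]=26>B[j]=16 take 16 → j++
[i=2,j=1] A[i]=26<=B[j]=26 take 26 → i++
[i=3,j=1] A[i]=28>B[j]=26 take 26 → j++
[i=3,j=2] A[i]=28>B[j]=27 take 27 → j++
[i=3,j=3] B done, take A[i]=28 → i++
[i=4,j=3] B done, take A[i]=37 → i++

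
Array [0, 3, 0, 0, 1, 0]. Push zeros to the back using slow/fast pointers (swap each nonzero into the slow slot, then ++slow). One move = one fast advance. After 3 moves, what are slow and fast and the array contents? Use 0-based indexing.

slow=1, fast=3, a=[3, 0, 0, 0, 1, 0]

slow=0 fast=0: a[fast]=0, fast++
slow=0 fast=1: a[fast]=3≠0 swap→a[0]=3, slow++,fast++
slow=1 fast=2: a[fast]=0, fast++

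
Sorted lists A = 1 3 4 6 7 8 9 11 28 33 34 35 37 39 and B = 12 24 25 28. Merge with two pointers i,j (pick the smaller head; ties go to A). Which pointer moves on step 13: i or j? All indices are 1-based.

j

[i=1,j=1] A[i]=1<=B[j]=12 take 1 → i++
[i=2,j=1] A[i]=3<=B[j]=12 take 3 → i++
[i=3,j=1] A[i]=4<=B[j]=12 take 4 → i++
[i=4,j=1] A[i]=6<=B[j]=12 take 6 → i++
[i=5,j=1] A[i]=7<=B[j]=12 take 7 → i++
[i=6,j=1] A[i]=8<=B[j]=12 take 8 → i++
[i=7,j=1] A[i]=9<=B[j]=12 take 9 → i++
[i=8,j=1] A[i]=11<=B[j]=12 take 11 → i++
[i=9,j=1] A[i]=28>B[j]=12 take 12 → j++
[i=9,j=2] A[i]=28>B[j]=24 take 24 → j++
[i=9,j=3] A[i]=28>B[j]=25 take 25 → j++
[i=9,j=4] A[i]=28<=B[j]=28 take 28 → i++
[i=10,j=4] A[i]=33>B[j]=28 take 28 → j++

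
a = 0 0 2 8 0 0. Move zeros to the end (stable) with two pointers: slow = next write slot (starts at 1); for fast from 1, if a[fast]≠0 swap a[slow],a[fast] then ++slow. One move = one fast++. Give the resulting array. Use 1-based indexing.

[2, 8, 0, 0, 0, 0]

slow=1 fast=1: a[fast]=0, fast++
slow=1 fast=2: a[fast]=0, fast++
slow=1 fast=3: a[fast]=2≠0 swap→a[1]=2, slow++,fast++
slow=2 fast=4: a[fast]=8≠0 swap→a[2]=8, slow++,fast++
slow=3 fast=5: a[fast]=0, fast++
slow=3 fast=6: a[fast]=0, fast++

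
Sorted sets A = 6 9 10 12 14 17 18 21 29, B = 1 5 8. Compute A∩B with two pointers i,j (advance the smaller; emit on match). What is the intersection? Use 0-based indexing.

intersection = []

[i=0,j=0] 6>1 → j++
[i=0,j=1] 6>5 → j++
[i=0,j=2] 6<8 → i++
[i=1,j=2] 9>8 → j++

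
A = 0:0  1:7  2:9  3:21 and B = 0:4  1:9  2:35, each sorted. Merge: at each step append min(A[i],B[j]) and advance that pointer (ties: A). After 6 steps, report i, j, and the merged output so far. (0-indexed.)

i=4, j=2, merged so far=[0, 4, 7, 9, 9, 21]

[i=0,j=0] A[i]=0<=B[j]=4 take 0 → i++
[i=1,j=0] A[i]=7>B[j]=4 take 4 → j++
[i=1,j=1] A[i]=7<=B[j]=9 take 7 → i++
[i=2,j=1] A[i]=9<=B[j]=9 take 9 → i++
[i=3,j=1] A[i]=21>B[j]=9 take 9 → j++
[i=3,j=2] A[i]=21<=B[j]=35 take 21 → i++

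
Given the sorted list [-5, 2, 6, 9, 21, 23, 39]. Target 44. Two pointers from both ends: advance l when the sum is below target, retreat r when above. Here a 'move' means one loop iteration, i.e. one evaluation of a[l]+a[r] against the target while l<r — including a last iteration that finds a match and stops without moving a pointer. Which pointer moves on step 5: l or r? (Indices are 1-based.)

[1,7] -5+39=34 <44 → l++
[2,7] 2+39=41 <44 → l++
[3,7] 6+39=45 >44 → r--
[3,6] 6+23=29 <44 → l++
[4,6] 9+23=32 <44 → l++

l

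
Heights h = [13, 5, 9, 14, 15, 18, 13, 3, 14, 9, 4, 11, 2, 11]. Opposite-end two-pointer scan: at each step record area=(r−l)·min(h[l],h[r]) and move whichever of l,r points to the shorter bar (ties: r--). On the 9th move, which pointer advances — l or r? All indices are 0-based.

r

[0,13] min(13,11)*13=143 best=143 * → r--
[0,12] min(13,2)*12=24 best=143 → r--
[0,11] min(13,11)*11=121 best=143 → r--
[0,10] min(13,4)*10=40 best=143 → r--
[0,9] min(13,9)*9=81 best=143 → r--
[0,8] min(13,14)*8=104 best=143 → l++
[1,8] min(5,14)*7=35 best=143 → l++
[2,8] min(9,14)*6=54 best=143 → l++
[3,8] min(14,14)*5=70 best=143 → r--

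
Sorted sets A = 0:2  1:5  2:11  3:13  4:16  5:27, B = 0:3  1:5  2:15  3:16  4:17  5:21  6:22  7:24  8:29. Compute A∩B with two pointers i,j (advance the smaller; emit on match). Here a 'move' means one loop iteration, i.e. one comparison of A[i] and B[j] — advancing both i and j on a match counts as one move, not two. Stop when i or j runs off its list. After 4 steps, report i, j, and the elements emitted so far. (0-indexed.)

[i=0,j=0] 2<3 → i++
[i=1,j=0] 5>3 → j++
[i=1,j=1] 5==5 emit → i++,j++
[i=2,j=2] 11<15 → i++

i=3, j=2, emitted=[5]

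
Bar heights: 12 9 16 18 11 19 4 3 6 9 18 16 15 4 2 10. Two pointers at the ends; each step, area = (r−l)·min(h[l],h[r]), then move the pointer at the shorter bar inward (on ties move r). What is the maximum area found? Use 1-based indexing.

max area = 150

[1,16] min(12,10)*15=150 best=150 * → r--
[1,15] min(12,2)*14=28 best=150 → r--
[1,14] min(12,4)*13=52 best=150 → r--
[1,13] min(12,15)*12=144 best=150 → l++
[2,13] min(9,15)*11=99 best=150 → l++
[3,13] min(16,15)*10=150 best=150 → r--
[3,12] min(16,16)*9=144 best=150 → r--
[3,11] min(16,18)*8=128 best=150 → l++
[4,11] min(18,18)*7=126 best=150 → r--
[4,10] min(18,9)*6=54 best=150 → r--
[4,9] min(18,6)*5=30 best=150 → r--
[4,8] min(18,3)*4=12 best=150 → r--
[4,7] min(18,4)*3=12 best=150 → r--
[4,6] min(18,19)*2=36 best=150 → l++
[5,6] min(11,19)*1=11 best=150 → l++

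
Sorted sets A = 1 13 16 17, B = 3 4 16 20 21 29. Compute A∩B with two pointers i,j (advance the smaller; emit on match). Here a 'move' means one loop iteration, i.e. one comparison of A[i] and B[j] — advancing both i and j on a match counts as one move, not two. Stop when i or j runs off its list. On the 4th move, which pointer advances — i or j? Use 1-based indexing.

i

i=1 j=1: 1<3, i++
i=2 j=1: 13>3, j++
i=2 j=2: 13>4, j++
i=2 j=3: 13<16, i++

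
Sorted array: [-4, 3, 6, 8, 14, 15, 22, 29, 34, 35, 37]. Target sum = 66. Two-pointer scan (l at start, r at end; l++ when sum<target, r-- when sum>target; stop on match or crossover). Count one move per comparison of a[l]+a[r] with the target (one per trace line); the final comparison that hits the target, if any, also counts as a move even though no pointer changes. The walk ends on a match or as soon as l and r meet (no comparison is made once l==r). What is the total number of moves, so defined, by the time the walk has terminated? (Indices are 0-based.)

8 moves

l=0 r=10: -4+37=33 <66, l++
l=1 r=10: 3+37=40 <66, l++
l=2 r=10: 6+37=43 <66, l++
l=3 r=10: 8+37=45 <66, l++
l=4 r=10: 14+37=51 <66, l++
l=5 r=10: 15+37=52 <66, l++
l=6 r=10: 22+37=59 <66, l++
l=7 r=10: 29+37=66, found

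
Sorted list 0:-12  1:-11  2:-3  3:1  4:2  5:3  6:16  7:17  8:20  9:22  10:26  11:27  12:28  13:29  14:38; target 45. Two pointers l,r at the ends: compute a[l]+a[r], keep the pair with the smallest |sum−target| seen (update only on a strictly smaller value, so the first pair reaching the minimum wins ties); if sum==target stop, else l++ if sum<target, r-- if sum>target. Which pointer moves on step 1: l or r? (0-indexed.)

l=0 r=14: -12+38=26 d=19 *, l++

l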